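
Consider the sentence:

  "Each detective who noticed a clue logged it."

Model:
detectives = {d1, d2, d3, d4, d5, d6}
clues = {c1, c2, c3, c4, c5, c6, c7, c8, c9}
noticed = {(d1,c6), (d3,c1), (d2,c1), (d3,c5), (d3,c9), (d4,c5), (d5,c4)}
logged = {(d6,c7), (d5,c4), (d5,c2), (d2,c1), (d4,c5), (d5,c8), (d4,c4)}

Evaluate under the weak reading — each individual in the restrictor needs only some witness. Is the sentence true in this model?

"it" takes "a clue" as antecedent — a donkey pronoun bound across the clause boundary.
Weak reading: every detective d with some noticed-clue has at least one noticed-clue c such that logged(d,c).
Per detective: d1:✗  d2:✓  d3:✗  d4:✓  d5:✓
d1 has no witness among its noticed-clues.

False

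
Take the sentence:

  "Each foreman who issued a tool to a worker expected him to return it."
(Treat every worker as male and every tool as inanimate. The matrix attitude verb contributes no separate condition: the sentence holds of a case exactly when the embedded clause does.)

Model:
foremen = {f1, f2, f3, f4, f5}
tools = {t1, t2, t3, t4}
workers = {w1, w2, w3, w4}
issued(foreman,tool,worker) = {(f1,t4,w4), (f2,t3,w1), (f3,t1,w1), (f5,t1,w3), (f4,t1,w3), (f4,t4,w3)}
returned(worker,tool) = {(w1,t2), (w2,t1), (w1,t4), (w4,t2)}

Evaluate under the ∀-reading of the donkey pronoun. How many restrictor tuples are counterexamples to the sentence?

6

"him" takes "a worker" as antecedent and "it" takes "a tool"; both are donkey pronouns co-varying with the restrictor.
Strong reading: for every (f,t,w) with issued(f,t,w), returned(w,t).
Restrictor triples: (f1,t4,w4)→returned(w4,t4) ✗  (f2,t3,w1)→returned(w1,t3) ✗  (f3,t1,w1)→returned(w1,t1) ✗  (f4,t1,w3)→returned(w3,t1) ✗  (f4,t4,w3)→returned(w3,t4) ✗  (f5,t1,w3)→returned(w3,t1) ✗
Counterexamples (restrictor triples failing the scope): 6.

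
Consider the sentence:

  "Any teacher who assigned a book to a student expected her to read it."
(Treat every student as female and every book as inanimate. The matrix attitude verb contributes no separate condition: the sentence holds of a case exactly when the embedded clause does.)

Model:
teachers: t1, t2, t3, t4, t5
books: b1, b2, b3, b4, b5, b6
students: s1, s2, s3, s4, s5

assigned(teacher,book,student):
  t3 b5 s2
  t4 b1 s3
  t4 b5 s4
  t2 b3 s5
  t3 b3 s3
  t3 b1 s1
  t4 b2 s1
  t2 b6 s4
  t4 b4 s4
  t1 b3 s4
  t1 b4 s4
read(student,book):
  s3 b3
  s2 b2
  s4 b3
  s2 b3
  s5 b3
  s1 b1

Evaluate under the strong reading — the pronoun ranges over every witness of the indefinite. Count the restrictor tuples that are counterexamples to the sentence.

7

"her" takes "a student" as antecedent and "it" takes "a book"; both are donkey pronouns co-varying with the restrictor.
Strong reading: for every (t,b,s) with assigned(t,b,s), read(s,b).
Restrictor triples: (t1,b3,s4)→read(s4,b3) ✓  (t1,b4,s4)→read(s4,b4) ✗  (t2,b3,s5)→read(s5,b3) ✓  (t2,b6,s4)→read(s4,b6) ✗  (t3,b1,s1)→read(s1,b1) ✓  (t3,b3,s3)→read(s3,b3) ✓  (t3,b5,s2)→read(s2,b5) ✗  (t4,b1,s3)→read(s3,b1) ✗  (t4,b2,s1)→read(s1,b2) ✗  (t4,b4,s4)→read(s4,b4) ✗  (t4,b5,s4)→read(s4,b5) ✗
Counterexamples (restrictor triples failing the scope): 7.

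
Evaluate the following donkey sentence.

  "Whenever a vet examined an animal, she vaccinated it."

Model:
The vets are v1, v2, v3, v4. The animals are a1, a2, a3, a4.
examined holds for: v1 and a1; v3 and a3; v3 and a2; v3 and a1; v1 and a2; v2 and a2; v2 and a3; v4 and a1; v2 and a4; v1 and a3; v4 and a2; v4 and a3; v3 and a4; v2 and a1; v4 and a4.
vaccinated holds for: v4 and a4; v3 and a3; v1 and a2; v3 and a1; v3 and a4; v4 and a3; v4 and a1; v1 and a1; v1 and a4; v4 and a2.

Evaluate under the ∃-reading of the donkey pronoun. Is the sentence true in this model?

False

"it" takes "an animal" as antecedent — a donkey pronoun bound across the clause boundary.
Weak reading: every vet v with some examined-animal has at least one examined-animal a such that vaccinated(v,a).
Per vet: v1:✓  v2:✗  v3:✓  v4:✓
v2 has no witness among its examined-animals.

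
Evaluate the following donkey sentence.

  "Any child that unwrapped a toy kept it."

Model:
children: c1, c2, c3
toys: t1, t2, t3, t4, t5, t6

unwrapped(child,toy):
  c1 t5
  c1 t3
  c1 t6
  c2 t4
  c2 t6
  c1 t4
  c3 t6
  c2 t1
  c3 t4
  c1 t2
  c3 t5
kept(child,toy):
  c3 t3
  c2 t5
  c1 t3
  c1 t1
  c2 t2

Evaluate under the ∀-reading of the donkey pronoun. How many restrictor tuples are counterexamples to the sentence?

10

"it" takes "a toy" as antecedent — a donkey pronoun bound across the clause boundary.
Strong reading: for every (c,t) with unwrapped(c,t), kept(c,t).
Restrictor pairs: (c1,t2) ✗  (c1,t3) ✓  (c1,t4) ✗  (c1,t5) ✗  (c1,t6) ✗  (c2,t1) ✗  (c2,t4) ✗  (c2,t6) ✗  (c3,t4) ✗  (c3,t5) ✗  (c3,t6) ✗
Counterexamples (restrictor pairs failing the scope): 10.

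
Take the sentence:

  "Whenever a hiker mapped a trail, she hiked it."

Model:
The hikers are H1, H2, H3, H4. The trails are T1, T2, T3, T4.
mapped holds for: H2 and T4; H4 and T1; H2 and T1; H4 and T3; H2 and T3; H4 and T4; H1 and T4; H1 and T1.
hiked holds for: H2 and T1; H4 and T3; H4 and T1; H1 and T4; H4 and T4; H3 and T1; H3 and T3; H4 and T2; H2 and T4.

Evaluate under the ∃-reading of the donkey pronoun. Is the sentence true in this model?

"it" takes "a trail" as antecedent — a donkey pronoun bound across the clause boundary.
Weak reading: every hiker h with some mapped-trail has at least one mapped-trail t such that hiked(h,t).
Per hiker: H1:✓  H2:✓  H4:✓
Every hiker in the restrictor has a witness.

True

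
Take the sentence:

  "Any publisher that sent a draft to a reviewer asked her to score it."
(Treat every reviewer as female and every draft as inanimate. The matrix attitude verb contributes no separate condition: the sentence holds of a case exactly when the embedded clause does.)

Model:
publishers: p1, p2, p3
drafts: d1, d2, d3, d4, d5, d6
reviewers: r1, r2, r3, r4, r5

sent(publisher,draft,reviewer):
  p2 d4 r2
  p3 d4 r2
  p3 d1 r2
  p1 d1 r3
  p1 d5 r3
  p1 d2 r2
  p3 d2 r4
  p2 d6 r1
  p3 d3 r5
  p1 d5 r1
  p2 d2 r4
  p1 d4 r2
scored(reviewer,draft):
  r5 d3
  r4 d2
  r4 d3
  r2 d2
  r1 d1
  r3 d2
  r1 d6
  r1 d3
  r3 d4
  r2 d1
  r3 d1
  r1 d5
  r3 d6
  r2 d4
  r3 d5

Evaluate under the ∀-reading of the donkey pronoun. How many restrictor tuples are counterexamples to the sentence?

"her" takes "a reviewer" as antecedent and "it" takes "a draft"; both are donkey pronouns co-varying with the restrictor.
Strong reading: for every (p,d,r) with sent(p,d,r), scored(r,d).
Restrictor triples: (p1,d1,r3)→scored(r3,d1) ✓  (p1,d2,r2)→scored(r2,d2) ✓  (p1,d4,r2)→scored(r2,d4) ✓  (p1,d5,r1)→scored(r1,d5) ✓  (p1,d5,r3)→scored(r3,d5) ✓  (p2,d2,r4)→scored(r4,d2) ✓  (p2,d4,r2)→scored(r2,d4) ✓  (p2,d6,r1)→scored(r1,d6) ✓  (p3,d1,r2)→scored(r2,d1) ✓  (p3,d2,r4)→scored(r4,d2) ✓  (p3,d3,r5)→scored(r5,d3) ✓  (p3,d4,r2)→scored(r2,d4) ✓
Counterexamples (restrictor triples failing the scope): 0.

0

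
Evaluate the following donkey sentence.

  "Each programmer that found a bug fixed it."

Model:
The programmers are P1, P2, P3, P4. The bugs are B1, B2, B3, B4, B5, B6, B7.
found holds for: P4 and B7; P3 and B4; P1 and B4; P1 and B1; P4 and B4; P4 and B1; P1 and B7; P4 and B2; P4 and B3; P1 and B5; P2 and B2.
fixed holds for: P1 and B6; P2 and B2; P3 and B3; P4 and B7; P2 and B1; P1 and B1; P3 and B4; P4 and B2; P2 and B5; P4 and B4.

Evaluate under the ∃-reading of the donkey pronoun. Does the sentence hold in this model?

"it" takes "a bug" as antecedent — a donkey pronoun bound across the clause boundary.
Weak reading: every programmer p with some found-bug has at least one found-bug b such that fixed(p,b).
Per programmer: P1:✓  P2:✓  P3:✓  P4:✓
Every programmer in the restrictor has a witness.

True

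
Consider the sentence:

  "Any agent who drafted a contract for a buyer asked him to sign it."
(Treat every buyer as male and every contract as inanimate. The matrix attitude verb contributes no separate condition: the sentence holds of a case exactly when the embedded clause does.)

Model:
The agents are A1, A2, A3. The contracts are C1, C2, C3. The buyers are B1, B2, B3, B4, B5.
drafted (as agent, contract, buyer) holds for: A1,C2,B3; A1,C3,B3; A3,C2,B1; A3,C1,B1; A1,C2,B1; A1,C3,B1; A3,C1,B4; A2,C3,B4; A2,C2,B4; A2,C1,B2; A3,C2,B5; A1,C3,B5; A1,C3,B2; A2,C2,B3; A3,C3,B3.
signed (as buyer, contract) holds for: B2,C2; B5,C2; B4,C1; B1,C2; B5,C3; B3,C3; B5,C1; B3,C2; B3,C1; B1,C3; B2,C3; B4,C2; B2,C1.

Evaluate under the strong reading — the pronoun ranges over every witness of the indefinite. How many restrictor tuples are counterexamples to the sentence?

"him" takes "a buyer" as antecedent and "it" takes "a contract"; both are donkey pronouns co-varying with the restrictor.
Strong reading: for every (a,c,b) with drafted(a,c,b), signed(b,c).
Restrictor triples: (A1,C2,B1)→signed(B1,C2) ✓  (A1,C2,B3)→signed(B3,C2) ✓  (A1,C3,B1)→signed(B1,C3) ✓  (A1,C3,B2)→signed(B2,C3) ✓  (A1,C3,B3)→signed(B3,C3) ✓  (A1,C3,B5)→signed(B5,C3) ✓  (A2,C1,B2)→signed(B2,C1) ✓  (A2,C2,B3)→signed(B3,C2) ✓  (A2,C2,B4)→signed(B4,C2) ✓  (A2,C3,B4)→signed(B4,C3) ✗  (A3,C1,B1)→signed(B1,C1) ✗  (A3,C1,B4)→signed(B4,C1) ✓  (A3,C2,B1)→signed(B1,C2) ✓  (A3,C2,B5)→signed(B5,C2) ✓  (A3,C3,B3)→signed(B3,C3) ✓
Counterexamples (restrictor triples failing the scope): 2.

2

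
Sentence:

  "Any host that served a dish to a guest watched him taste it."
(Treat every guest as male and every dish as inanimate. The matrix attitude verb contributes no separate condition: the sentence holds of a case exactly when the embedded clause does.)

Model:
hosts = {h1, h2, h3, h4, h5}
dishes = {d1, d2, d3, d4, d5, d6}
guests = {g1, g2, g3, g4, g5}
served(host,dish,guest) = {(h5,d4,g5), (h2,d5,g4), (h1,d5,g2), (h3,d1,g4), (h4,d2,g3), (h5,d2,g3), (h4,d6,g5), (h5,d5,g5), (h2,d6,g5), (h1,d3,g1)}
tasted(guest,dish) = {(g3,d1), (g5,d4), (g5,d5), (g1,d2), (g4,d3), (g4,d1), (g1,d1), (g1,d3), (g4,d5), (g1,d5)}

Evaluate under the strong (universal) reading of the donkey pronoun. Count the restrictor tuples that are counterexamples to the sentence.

5

"him" takes "a guest" as antecedent and "it" takes "a dish"; both are donkey pronouns co-varying with the restrictor.
Strong reading: for every (h,d,g) with served(h,d,g), tasted(g,d).
Restrictor triples: (h1,d3,g1)→tasted(g1,d3) ✓  (h1,d5,g2)→tasted(g2,d5) ✗  (h2,d5,g4)→tasted(g4,d5) ✓  (h2,d6,g5)→tasted(g5,d6) ✗  (h3,d1,g4)→tasted(g4,d1) ✓  (h4,d2,g3)→tasted(g3,d2) ✗  (h4,d6,g5)→tasted(g5,d6) ✗  (h5,d2,g3)→tasted(g3,d2) ✗  (h5,d4,g5)→tasted(g5,d4) ✓  (h5,d5,g5)→tasted(g5,d5) ✓
Counterexamples (restrictor triples failing the scope): 5.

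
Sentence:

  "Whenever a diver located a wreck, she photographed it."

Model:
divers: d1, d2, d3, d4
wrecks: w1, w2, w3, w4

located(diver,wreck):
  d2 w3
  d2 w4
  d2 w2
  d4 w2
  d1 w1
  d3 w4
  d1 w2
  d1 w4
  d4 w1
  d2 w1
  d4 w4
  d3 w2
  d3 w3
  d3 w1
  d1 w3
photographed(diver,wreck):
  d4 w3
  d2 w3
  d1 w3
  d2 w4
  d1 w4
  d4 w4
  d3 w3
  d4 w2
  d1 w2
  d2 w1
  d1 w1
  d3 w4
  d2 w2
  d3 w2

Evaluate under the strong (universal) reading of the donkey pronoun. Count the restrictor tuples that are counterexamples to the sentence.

"it" takes "a wreck" as antecedent — a donkey pronoun bound across the clause boundary.
Strong reading: for every (d,w) with located(d,w), photographed(d,w).
Restrictor pairs: (d1,w1) ✓  (d1,w2) ✓  (d1,w3) ✓  (d1,w4) ✓  (d2,w1) ✓  (d2,w2) ✓  (d2,w3) ✓  (d2,w4) ✓  (d3,w1) ✗  (d3,w2) ✓  (d3,w3) ✓  (d3,w4) ✓  (d4,w1) ✗  (d4,w2) ✓  (d4,w4) ✓
Counterexamples (restrictor pairs failing the scope): 2.

2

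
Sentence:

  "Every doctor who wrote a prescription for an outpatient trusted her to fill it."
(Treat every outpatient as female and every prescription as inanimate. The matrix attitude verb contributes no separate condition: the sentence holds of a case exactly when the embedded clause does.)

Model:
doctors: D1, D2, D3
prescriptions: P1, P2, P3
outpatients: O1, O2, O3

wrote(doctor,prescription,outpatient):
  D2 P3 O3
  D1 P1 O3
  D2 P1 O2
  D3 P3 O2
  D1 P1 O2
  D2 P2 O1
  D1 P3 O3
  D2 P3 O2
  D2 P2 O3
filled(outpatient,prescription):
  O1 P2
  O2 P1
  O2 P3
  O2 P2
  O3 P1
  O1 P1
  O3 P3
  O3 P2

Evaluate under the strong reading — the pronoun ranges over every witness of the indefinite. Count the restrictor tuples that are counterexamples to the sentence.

0

"her" takes "an outpatient" as antecedent and "it" takes "a prescription"; both are donkey pronouns co-varying with the restrictor.
Strong reading: for every (d,p,o) with wrote(d,p,o), filled(o,p).
Restrictor triples: (D1,P1,O2)→filled(O2,P1) ✓  (D1,P1,O3)→filled(O3,P1) ✓  (D1,P3,O3)→filled(O3,P3) ✓  (D2,P1,O2)→filled(O2,P1) ✓  (D2,P2,O1)→filled(O1,P2) ✓  (D2,P2,O3)→filled(O3,P2) ✓  (D2,P3,O2)→filled(O2,P3) ✓  (D2,P3,O3)→filled(O3,P3) ✓  (D3,P3,O2)→filled(O2,P3) ✓
Counterexamples (restrictor triples failing the scope): 0.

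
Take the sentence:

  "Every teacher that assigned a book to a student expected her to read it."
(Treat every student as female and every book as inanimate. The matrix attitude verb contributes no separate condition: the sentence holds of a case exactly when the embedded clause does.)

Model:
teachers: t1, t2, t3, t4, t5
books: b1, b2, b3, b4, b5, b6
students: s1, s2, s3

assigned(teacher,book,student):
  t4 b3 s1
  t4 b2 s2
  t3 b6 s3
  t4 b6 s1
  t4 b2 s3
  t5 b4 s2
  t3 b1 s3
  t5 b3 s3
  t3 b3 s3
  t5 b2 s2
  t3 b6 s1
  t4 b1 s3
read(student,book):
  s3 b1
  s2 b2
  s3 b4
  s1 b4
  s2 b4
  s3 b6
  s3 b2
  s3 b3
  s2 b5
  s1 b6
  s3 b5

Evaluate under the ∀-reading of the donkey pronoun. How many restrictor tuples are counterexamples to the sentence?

1

"her" takes "a student" as antecedent and "it" takes "a book"; both are donkey pronouns co-varying with the restrictor.
Strong reading: for every (t,b,s) with assigned(t,b,s), read(s,b).
Restrictor triples: (t3,b1,s3)→read(s3,b1) ✓  (t3,b3,s3)→read(s3,b3) ✓  (t3,b6,s1)→read(s1,b6) ✓  (t3,b6,s3)→read(s3,b6) ✓  (t4,b1,s3)→read(s3,b1) ✓  (t4,b2,s2)→read(s2,b2) ✓  (t4,b2,s3)→read(s3,b2) ✓  (t4,b3,s1)→read(s1,b3) ✗  (t4,b6,s1)→read(s1,b6) ✓  (t5,b2,s2)→read(s2,b2) ✓  (t5,b3,s3)→read(s3,b3) ✓  (t5,b4,s2)→read(s2,b4) ✓
Counterexamples (restrictor triples failing the scope): 1.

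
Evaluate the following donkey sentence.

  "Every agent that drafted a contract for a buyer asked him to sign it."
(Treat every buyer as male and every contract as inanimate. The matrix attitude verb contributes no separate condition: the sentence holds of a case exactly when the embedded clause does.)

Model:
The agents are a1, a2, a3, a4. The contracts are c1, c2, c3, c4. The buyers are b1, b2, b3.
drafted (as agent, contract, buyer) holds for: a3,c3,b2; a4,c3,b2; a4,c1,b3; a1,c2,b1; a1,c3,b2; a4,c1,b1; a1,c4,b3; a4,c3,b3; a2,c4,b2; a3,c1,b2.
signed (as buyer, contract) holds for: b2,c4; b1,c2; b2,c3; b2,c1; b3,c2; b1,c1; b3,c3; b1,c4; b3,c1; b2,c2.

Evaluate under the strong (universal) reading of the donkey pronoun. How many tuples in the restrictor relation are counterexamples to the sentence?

"him" takes "a buyer" as antecedent and "it" takes "a contract"; both are donkey pronouns co-varying with the restrictor.
Strong reading: for every (a,c,b) with drafted(a,c,b), signed(b,c).
Restrictor triples: (a1,c2,b1)→signed(b1,c2) ✓  (a1,c3,b2)→signed(b2,c3) ✓  (a1,c4,b3)→signed(b3,c4) ✗  (a2,c4,b2)→signed(b2,c4) ✓  (a3,c1,b2)→signed(b2,c1) ✓  (a3,c3,b2)→signed(b2,c3) ✓  (a4,c1,b1)→signed(b1,c1) ✓  (a4,c1,b3)→signed(b3,c1) ✓  (a4,c3,b2)→signed(b2,c3) ✓  (a4,c3,b3)→signed(b3,c3) ✓
Counterexamples (restrictor triples failing the scope): 1.

1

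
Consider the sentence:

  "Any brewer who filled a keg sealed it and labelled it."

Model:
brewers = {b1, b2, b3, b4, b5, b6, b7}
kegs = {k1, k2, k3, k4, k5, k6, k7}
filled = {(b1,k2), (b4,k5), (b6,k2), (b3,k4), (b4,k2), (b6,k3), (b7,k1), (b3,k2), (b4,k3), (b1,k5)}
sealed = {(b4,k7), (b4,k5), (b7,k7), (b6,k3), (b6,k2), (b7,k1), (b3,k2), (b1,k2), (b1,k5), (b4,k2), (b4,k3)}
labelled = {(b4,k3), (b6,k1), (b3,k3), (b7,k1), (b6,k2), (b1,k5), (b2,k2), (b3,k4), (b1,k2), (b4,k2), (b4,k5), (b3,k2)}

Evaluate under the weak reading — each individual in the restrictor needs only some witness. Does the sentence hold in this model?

"it" takes "a keg" as antecedent — a donkey pronoun bound across the clause boundary.
Weak reading: every brewer b with some filled-keg has at least one filled-keg k such that sealed(b,k) ∧ labelled(b,k).
Per brewer: b1:✓  b3:✓  b4:✓  b6:✓  b7:✓
Every brewer in the restrictor has a witness.

True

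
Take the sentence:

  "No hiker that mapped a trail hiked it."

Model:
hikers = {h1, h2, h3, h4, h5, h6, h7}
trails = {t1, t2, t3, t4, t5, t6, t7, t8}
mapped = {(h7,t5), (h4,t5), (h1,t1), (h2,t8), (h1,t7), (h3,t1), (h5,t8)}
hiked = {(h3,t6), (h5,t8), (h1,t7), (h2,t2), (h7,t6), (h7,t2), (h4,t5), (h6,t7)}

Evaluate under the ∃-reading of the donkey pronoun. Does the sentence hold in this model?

"it" takes "a trail" as antecedent — a donkey pronoun bound across the clause boundary.
Truth condition: for no (h,t) with mapped(h,t) does hiked(h,t) hold.
Restrictor pairs — does the scope hold? (h1,t1):fails  (h1,t7):holds  (h2,t8):fails  (h3,t1):fails  (h4,t5):holds  (h5,t8):holds  (h7,t5):fails
Scope holds for 3 pair(s), so the sentence is false.

False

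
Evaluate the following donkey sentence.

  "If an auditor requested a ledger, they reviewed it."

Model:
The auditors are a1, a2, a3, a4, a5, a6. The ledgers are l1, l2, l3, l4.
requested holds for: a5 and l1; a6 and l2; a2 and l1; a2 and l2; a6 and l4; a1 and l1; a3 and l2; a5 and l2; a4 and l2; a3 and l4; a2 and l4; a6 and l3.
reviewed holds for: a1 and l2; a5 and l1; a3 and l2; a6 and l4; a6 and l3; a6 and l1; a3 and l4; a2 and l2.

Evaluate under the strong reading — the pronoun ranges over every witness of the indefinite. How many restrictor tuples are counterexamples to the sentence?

6

"it" takes "a ledger" as antecedent — a donkey pronoun bound across the clause boundary.
Strong reading: for every (a,l) with requested(a,l), reviewed(a,l).
Restrictor pairs: (a1,l1) ✗  (a2,l1) ✗  (a2,l2) ✓  (a2,l4) ✗  (a3,l2) ✓  (a3,l4) ✓  (a4,l2) ✗  (a5,l1) ✓  (a5,l2) ✗  (a6,l2) ✗  (a6,l3) ✓  (a6,l4) ✓
Counterexamples (restrictor pairs failing the scope): 6.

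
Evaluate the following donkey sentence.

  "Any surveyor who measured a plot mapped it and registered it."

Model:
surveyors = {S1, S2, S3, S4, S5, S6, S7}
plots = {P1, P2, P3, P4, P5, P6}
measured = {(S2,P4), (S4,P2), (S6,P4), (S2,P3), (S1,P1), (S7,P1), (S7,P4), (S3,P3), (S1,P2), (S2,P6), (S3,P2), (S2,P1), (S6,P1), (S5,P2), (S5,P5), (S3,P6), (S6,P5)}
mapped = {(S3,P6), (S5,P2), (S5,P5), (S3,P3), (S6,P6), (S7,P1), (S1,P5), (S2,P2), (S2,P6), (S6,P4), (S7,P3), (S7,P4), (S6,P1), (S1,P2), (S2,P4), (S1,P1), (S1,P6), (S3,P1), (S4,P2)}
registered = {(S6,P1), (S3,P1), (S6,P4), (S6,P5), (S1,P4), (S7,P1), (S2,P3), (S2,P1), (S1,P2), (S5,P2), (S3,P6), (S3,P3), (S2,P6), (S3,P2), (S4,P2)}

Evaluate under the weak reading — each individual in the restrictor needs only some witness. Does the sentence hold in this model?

"it" takes "a plot" as antecedent — a donkey pronoun bound across the clause boundary.
Weak reading: every surveyor s with some measured-plot has at least one measured-plot p such that mapped(s,p) ∧ registered(s,p).
Per surveyor: S1:✓  S2:✓  S3:✓  S4:✓  S5:✓  S6:✓  S7:✓
Every surveyor in the restrictor has a witness.

True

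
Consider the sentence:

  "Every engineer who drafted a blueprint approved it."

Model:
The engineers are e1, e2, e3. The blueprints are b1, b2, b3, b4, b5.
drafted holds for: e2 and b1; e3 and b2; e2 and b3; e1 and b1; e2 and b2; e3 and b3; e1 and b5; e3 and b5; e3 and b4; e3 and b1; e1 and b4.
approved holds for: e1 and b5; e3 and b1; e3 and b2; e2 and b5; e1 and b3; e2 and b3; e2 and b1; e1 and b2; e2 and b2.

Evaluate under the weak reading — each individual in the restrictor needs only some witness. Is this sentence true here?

True

"it" takes "a blueprint" as antecedent — a donkey pronoun bound across the clause boundary.
Weak reading: every engineer e with some drafted-blueprint has at least one drafted-blueprint b such that approved(e,b).
Per engineer: e1:✓  e2:✓  e3:✓
Every engineer in the restrictor has a witness.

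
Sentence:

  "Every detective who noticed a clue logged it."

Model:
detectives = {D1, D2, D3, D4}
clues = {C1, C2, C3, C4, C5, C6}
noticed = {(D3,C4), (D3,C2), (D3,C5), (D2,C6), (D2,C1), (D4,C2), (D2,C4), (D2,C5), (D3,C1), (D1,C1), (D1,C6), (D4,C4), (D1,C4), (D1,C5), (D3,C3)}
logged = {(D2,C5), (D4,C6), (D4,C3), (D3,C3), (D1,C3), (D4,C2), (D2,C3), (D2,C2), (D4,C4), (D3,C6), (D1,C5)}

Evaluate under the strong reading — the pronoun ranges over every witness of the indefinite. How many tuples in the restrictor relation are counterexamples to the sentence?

10

"it" takes "a clue" as antecedent — a donkey pronoun bound across the clause boundary.
Strong reading: for every (d,c) with noticed(d,c), logged(d,c).
Restrictor pairs: (D1,C1) ✗  (D1,C4) ✗  (D1,C5) ✓  (D1,C6) ✗  (D2,C1) ✗  (D2,C4) ✗  (D2,C5) ✓  (D2,C6) ✗  (D3,C1) ✗  (D3,C2) ✗  (D3,C3) ✓  (D3,C4) ✗  (D3,C5) ✗  (D4,C2) ✓  (D4,C4) ✓
Counterexamples (restrictor pairs failing the scope): 10.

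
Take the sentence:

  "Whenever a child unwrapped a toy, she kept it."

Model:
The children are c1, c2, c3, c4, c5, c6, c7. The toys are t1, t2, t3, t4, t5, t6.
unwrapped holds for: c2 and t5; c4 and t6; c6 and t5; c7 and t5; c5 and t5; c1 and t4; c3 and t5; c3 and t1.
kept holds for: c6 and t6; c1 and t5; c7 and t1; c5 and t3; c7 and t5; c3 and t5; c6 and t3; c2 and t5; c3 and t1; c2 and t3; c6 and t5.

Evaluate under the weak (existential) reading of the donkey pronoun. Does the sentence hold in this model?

"it" takes "a toy" as antecedent — a donkey pronoun bound across the clause boundary.
Weak reading: every child c with some unwrapped-toy has at least one unwrapped-toy t such that kept(c,t).
Per child: c1:✗  c2:✓  c3:✓  c4:✗  c5:✗  c6:✓  c7:✓
c1 has no witness among its unwrapped-toys.

False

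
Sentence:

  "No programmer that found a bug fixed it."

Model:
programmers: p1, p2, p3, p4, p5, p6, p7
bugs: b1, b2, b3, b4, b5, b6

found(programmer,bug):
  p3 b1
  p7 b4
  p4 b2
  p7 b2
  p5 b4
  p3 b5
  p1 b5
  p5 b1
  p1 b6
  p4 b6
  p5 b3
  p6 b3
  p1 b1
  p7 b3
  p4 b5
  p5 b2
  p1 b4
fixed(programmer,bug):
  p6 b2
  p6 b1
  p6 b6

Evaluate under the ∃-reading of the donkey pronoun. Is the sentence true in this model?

"it" takes "a bug" as antecedent — a donkey pronoun bound across the clause boundary.
Truth condition: for no (p,b) with found(p,b) does fixed(p,b) hold.
Restrictor pairs — does the scope hold? (p1,b1):fails  (p1,b4):fails  (p1,b5):fails  (p1,b6):fails  (p3,b1):fails  (p3,b5):fails  (p4,b2):fails  (p4,b5):fails  (p4,b6):fails  (p5,b1):fails  (p5,b2):fails  (p5,b3):fails  (p5,b4):fails  (p6,b3):fails  (p7,b2):fails  (p7,b3):fails  (p7,b4):fails
Scope holds for no restrictor pair, so the sentence is true.

True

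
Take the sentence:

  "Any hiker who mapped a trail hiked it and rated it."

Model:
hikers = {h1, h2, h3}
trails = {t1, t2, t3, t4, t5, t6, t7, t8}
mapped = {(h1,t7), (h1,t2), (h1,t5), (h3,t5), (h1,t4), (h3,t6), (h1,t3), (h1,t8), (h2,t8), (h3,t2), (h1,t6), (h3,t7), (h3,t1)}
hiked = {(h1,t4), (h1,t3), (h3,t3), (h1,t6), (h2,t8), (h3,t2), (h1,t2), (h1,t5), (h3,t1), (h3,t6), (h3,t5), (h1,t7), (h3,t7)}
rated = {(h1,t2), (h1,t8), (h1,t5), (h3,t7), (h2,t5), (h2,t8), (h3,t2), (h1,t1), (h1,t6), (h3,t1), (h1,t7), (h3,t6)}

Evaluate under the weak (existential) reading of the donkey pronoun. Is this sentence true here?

True

"it" takes "a trail" as antecedent — a donkey pronoun bound across the clause boundary.
Weak reading: every hiker h with some mapped-trail has at least one mapped-trail t such that hiked(h,t) ∧ rated(h,t).
Per hiker: h1:✓  h2:✓  h3:✓
Every hiker in the restrictor has a witness.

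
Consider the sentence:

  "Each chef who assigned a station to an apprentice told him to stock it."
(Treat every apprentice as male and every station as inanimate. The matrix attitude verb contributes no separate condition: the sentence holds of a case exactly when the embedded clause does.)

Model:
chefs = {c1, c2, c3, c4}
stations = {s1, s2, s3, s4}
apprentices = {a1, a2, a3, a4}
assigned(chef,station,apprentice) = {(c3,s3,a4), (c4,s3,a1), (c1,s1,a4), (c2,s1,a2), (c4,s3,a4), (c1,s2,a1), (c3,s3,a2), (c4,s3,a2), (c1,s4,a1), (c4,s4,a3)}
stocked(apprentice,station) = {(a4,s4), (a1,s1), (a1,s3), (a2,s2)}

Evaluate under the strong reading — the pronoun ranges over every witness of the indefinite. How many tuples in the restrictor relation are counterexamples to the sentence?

"him" takes "an apprentice" as antecedent and "it" takes "a station"; both are donkey pronouns co-varying with the restrictor.
Strong reading: for every (c,s,a) with assigned(c,s,a), stocked(a,s).
Restrictor triples: (c1,s1,a4)→stocked(a4,s1) ✗  (c1,s2,a1)→stocked(a1,s2) ✗  (c1,s4,a1)→stocked(a1,s4) ✗  (c2,s1,a2)→stocked(a2,s1) ✗  (c3,s3,a2)→stocked(a2,s3) ✗  (c3,s3,a4)→stocked(a4,s3) ✗  (c4,s3,a1)→stocked(a1,s3) ✓  (c4,s3,a2)→stocked(a2,s3) ✗  (c4,s3,a4)→stocked(a4,s3) ✗  (c4,s4,a3)→stocked(a3,s4) ✗
Counterexamples (restrictor triples failing the scope): 9.

9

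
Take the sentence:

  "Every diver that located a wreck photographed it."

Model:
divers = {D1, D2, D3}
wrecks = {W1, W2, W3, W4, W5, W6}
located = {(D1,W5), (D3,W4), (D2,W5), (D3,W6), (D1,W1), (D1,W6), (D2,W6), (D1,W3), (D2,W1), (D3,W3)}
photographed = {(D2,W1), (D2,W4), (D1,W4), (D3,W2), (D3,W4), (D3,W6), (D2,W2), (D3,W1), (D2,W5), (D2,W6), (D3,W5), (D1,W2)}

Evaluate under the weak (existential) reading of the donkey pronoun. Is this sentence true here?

"it" takes "a wreck" as antecedent — a donkey pronoun bound across the clause boundary.
Weak reading: every diver d with some located-wreck has at least one located-wreck w such that photographed(d,w).
Per diver: D1:✗  D2:✓  D3:✓
D1 has no witness among its located-wrecks.

False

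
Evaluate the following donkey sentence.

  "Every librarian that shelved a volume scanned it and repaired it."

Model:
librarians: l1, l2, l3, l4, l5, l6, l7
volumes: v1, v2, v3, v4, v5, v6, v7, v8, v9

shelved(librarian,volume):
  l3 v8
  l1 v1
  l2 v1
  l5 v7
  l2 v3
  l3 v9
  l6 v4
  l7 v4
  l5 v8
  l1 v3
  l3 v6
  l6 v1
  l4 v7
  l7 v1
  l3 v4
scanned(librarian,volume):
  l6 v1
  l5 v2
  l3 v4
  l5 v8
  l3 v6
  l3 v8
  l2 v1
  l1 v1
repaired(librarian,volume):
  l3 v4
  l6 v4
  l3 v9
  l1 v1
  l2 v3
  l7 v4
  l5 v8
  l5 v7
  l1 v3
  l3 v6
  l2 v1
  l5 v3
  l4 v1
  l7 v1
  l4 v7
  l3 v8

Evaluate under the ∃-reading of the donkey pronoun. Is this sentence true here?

"it" takes "a volume" as antecedent — a donkey pronoun bound across the clause boundary.
Weak reading: every librarian l with some shelved-volume has at least one shelved-volume v such that scanned(l,v) ∧ repaired(l,v).
Per librarian: l1:✓  l2:✓  l3:✓  l4:✗  l5:✓  l6:✗  l7:✗
l4 has no witness among its shelved-volumes.

False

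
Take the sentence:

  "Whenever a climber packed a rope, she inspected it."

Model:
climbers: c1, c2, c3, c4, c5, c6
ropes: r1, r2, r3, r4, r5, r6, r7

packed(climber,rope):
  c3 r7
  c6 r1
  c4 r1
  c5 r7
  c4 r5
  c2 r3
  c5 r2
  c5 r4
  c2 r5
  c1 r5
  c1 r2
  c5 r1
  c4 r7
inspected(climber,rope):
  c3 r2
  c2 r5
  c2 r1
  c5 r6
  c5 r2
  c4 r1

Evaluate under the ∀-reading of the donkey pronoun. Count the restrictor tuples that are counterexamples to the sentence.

10

"it" takes "a rope" as antecedent — a donkey pronoun bound across the clause boundary.
Strong reading: for every (c,r) with packed(c,r), inspected(c,r).
Restrictor pairs: (c1,r2) ✗  (c1,r5) ✗  (c2,r3) ✗  (c2,r5) ✓  (c3,r7) ✗  (c4,r1) ✓  (c4,r5) ✗  (c4,r7) ✗  (c5,r1) ✗  (c5,r2) ✓  (c5,r4) ✗  (c5,r7) ✗  (c6,r1) ✗
Counterexamples (restrictor pairs failing the scope): 10.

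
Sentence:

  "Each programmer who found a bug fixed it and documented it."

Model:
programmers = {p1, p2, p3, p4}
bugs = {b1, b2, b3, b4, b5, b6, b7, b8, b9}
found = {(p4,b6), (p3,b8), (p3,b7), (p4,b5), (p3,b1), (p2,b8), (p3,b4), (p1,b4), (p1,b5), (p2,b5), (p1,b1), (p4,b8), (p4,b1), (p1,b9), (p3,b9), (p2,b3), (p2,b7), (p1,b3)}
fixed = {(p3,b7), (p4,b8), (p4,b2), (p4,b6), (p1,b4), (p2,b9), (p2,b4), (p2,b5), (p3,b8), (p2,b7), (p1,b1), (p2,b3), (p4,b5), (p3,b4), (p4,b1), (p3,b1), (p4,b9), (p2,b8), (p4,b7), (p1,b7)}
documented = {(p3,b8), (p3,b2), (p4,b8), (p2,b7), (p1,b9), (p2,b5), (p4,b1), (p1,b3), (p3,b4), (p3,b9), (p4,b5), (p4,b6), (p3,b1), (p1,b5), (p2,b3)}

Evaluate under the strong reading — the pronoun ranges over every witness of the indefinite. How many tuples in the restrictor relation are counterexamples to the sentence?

8

"it" takes "a bug" as antecedent — a donkey pronoun bound across the clause boundary.
Strong reading: for every (p,b) with found(p,b), fixed(p,b) ∧ documented(p,b).
Restrictor pairs: (p1,b1) ✗  (p1,b3) ✗  (p1,b4) ✗  (p1,b5) ✗  (p1,b9) ✗  (p2,b3) ✓  (p2,b5) ✓  (p2,b7) ✓  (p2,b8) ✗  (p3,b1) ✓  (p3,b4) ✓  (p3,b7) ✗  (p3,b8) ✓  (p3,b9) ✗  (p4,b1) ✓  (p4,b5) ✓  (p4,b6) ✓  (p4,b8) ✓
Counterexamples (restrictor pairs failing the scope): 8.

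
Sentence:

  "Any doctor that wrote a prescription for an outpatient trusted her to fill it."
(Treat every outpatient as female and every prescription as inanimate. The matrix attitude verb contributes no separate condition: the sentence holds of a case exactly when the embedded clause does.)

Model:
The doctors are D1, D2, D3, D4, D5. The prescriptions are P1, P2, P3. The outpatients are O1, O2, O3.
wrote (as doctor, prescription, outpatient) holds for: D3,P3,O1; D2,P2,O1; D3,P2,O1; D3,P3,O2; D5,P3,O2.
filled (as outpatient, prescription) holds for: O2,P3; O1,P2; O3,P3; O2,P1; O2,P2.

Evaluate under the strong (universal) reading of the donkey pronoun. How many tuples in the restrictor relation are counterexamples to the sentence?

1

"her" takes "an outpatient" as antecedent and "it" takes "a prescription"; both are donkey pronouns co-varying with the restrictor.
Strong reading: for every (d,p,o) with wrote(d,p,o), filled(o,p).
Restrictor triples: (D2,P2,O1)→filled(O1,P2) ✓  (D3,P2,O1)→filled(O1,P2) ✓  (D3,P3,O1)→filled(O1,P3) ✗  (D3,P3,O2)→filled(O2,P3) ✓  (D5,P3,O2)→filled(O2,P3) ✓
Counterexamples (restrictor triples failing the scope): 1.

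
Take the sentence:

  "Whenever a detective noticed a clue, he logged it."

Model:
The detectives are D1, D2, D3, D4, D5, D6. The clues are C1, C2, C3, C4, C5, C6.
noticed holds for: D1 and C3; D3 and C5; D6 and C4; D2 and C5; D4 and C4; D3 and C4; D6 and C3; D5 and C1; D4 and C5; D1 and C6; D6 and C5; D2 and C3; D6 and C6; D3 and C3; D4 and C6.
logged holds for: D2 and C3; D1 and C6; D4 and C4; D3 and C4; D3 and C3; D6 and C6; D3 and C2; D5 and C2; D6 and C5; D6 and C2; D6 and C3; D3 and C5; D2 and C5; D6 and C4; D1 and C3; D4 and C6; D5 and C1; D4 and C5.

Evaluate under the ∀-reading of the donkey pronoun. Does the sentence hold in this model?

True

"it" takes "a clue" as antecedent — a donkey pronoun bound across the clause boundary.
Strong reading: for every (d,c) with noticed(d,c), logged(d,c).
Restrictor pairs: (D1,C3) ✓  (D1,C6) ✓  (D2,C3) ✓  (D2,C5) ✓  (D3,C3) ✓  (D3,C4) ✓  (D3,C5) ✓  (D4,C4) ✓  (D4,C5) ✓  (D4,C6) ✓  (D5,C1) ✓  (D6,C3) ✓  (D6,C4) ✓  (D6,C5) ✓  (D6,C6) ✓
Every restrictor pair satisfies the scope.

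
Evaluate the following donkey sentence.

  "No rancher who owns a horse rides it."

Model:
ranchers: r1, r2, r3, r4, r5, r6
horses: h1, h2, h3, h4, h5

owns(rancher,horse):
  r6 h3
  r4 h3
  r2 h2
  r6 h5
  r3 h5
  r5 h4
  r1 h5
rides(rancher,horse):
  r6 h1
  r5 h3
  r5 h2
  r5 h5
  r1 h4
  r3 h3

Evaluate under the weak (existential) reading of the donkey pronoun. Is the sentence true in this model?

True

"it" takes "a horse" as antecedent — a donkey pronoun bound across the clause boundary.
Truth condition: for no (r,h) with owns(r,h) does rides(r,h) hold.
Restrictor pairs — does the scope hold? (r1,h5):fails  (r2,h2):fails  (r3,h5):fails  (r4,h3):fails  (r5,h4):fails  (r6,h3):fails  (r6,h5):fails
Scope holds for no restrictor pair, so the sentence is true.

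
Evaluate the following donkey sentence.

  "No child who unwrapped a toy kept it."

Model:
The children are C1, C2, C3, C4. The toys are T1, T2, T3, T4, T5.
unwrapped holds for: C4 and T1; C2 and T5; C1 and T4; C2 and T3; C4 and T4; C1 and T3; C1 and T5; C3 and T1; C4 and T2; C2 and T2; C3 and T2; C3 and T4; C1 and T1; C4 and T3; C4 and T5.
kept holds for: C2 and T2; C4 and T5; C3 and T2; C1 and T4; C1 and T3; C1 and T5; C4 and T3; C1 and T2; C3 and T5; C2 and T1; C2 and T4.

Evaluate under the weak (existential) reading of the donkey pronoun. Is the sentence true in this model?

"it" takes "a toy" as antecedent — a donkey pronoun bound across the clause boundary.
Truth condition: for no (c,t) with unwrapped(c,t) does kept(c,t) hold.
Restrictor pairs — does the scope hold? (C1,T1):fails  (C1,T3):holds  (C1,T4):holds  (C1,T5):holds  (C2,T2):holds  (C2,T3):fails  (C2,T5):fails  (C3,T1):fails  (C3,T2):holds  (C3,T4):fails  (C4,T1):fails  (C4,T2):fails  (C4,T3):holds  (C4,T4):fails  (C4,T5):holds
Scope holds for 7 pair(s), so the sentence is false.

False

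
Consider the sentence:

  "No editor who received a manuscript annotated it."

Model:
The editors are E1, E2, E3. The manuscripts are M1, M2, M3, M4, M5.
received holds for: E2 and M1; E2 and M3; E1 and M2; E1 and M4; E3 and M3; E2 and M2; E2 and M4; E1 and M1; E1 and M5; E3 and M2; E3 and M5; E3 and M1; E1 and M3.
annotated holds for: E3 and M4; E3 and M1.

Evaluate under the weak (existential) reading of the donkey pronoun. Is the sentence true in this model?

False

"it" takes "a manuscript" as antecedent — a donkey pronoun bound across the clause boundary.
Truth condition: for no (e,m) with received(e,m) does annotated(e,m) hold.
Restrictor pairs — does the scope hold? (E1,M1):fails  (E1,M2):fails  (E1,M3):fails  (E1,M4):fails  (E1,M5):fails  (E2,M1):fails  (E2,M2):fails  (E2,M3):fails  (E2,M4):fails  (E3,M1):holds  (E3,M2):fails  (E3,M3):fails  (E3,M5):fails
Scope holds for 1 pair(s), so the sentence is false.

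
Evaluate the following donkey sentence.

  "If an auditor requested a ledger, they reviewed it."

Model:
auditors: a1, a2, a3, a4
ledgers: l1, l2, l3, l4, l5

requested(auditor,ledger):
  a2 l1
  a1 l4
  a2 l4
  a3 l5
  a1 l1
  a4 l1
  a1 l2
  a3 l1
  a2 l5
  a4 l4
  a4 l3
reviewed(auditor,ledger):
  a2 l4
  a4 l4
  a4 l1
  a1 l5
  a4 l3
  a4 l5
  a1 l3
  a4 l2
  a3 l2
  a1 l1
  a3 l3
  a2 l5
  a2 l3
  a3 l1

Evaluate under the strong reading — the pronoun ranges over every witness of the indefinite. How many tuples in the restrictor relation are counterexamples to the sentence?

"it" takes "a ledger" as antecedent — a donkey pronoun bound across the clause boundary.
Strong reading: for every (a,l) with requested(a,l), reviewed(a,l).
Restrictor pairs: (a1,l1) ✓  (a1,l2) ✗  (a1,l4) ✗  (a2,l1) ✗  (a2,l4) ✓  (a2,l5) ✓  (a3,l1) ✓  (a3,l5) ✗  (a4,l1) ✓  (a4,l3) ✓  (a4,l4) ✓
Counterexamples (restrictor pairs failing the scope): 4.

4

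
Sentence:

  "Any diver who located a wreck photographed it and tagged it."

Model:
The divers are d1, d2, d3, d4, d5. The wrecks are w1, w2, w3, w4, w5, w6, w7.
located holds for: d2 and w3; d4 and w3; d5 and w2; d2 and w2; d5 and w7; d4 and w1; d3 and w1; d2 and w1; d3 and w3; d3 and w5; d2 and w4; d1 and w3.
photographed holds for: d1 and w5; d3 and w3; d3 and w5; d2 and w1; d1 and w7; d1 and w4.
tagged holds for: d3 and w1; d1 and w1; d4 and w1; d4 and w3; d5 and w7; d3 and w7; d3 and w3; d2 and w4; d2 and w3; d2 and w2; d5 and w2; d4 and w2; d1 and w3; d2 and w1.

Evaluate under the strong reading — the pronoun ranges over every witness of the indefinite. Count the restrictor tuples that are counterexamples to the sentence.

"it" takes "a wreck" as antecedent — a donkey pronoun bound across the clause boundary.
Strong reading: for every (d,w) with located(d,w), photographed(d,w) ∧ tagged(d,w).
Restrictor pairs: (d1,w3) ✗  (d2,w1) ✓  (d2,w2) ✗  (d2,w3) ✗  (d2,w4) ✗  (d3,w1) ✗  (d3,w3) ✓  (d3,w5) ✗  (d4,w1) ✗  (d4,w3) ✗  (d5,w2) ✗  (d5,w7) ✗
Counterexamples (restrictor pairs failing the scope): 10.

10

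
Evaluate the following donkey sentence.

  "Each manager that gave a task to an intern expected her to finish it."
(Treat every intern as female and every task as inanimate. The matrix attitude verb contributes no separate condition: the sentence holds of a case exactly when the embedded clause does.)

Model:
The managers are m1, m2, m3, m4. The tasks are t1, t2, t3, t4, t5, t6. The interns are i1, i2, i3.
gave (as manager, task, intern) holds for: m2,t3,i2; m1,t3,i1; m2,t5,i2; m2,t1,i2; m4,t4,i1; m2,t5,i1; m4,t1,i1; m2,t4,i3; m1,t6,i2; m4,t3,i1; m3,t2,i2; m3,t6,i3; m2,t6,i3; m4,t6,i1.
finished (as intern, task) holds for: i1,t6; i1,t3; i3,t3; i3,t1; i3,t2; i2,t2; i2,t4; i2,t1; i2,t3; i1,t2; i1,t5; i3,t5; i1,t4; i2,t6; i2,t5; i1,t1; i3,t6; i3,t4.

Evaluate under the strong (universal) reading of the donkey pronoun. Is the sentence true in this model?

"her" takes "an intern" as antecedent and "it" takes "a task"; both are donkey pronouns co-varying with the restrictor.
Strong reading: for every (m,t,i) with gave(m,t,i), finished(i,t).
Restrictor triples: (m1,t3,i1)→finished(i1,t3) ✓  (m1,t6,i2)→finished(i2,t6) ✓  (m2,t1,i2)→finished(i2,t1) ✓  (m2,t3,i2)→finished(i2,t3) ✓  (m2,t4,i3)→finished(i3,t4) ✓  (m2,t5,i1)→finished(i1,t5) ✓  (m2,t5,i2)→finished(i2,t5) ✓  (m2,t6,i3)→finished(i3,t6) ✓  (m3,t2,i2)→finished(i2,t2) ✓  (m3,t6,i3)→finished(i3,t6) ✓  (m4,t1,i1)→finished(i1,t1) ✓  (m4,t3,i1)→finished(i1,t3) ✓  (m4,t4,i1)→finished(i1,t4) ✓  (m4,t6,i1)→finished(i1,t6) ✓
Every restrictor triple satisfies the scope.

True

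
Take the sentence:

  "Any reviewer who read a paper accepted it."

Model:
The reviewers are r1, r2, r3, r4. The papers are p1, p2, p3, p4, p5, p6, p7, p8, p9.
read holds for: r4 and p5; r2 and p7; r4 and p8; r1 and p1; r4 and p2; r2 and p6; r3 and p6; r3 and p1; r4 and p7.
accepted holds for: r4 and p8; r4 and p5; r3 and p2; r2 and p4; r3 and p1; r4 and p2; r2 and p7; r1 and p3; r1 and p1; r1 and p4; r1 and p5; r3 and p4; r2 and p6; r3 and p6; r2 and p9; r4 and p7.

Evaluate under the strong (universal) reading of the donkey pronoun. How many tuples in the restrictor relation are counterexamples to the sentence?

0

"it" takes "a paper" as antecedent — a donkey pronoun bound across the clause boundary.
Strong reading: for every (r,p) with read(r,p), accepted(r,p).
Restrictor pairs: (r1,p1) ✓  (r2,p6) ✓  (r2,p7) ✓  (r3,p1) ✓  (r3,p6) ✓  (r4,p2) ✓  (r4,p5) ✓  (r4,p7) ✓  (r4,p8) ✓
Counterexamples (restrictor pairs failing the scope): 0.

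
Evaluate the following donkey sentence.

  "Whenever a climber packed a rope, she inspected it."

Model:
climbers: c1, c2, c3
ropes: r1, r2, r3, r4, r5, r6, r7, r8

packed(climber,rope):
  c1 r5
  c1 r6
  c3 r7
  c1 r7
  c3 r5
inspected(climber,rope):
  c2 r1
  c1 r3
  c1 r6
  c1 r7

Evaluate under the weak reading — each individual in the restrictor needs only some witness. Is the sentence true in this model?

"it" takes "a rope" as antecedent — a donkey pronoun bound across the clause boundary.
Weak reading: every climber c with some packed-rope has at least one packed-rope r such that inspected(c,r).
Per climber: c1:✓  c3:✗
c3 has no witness among its packed-ropes.

False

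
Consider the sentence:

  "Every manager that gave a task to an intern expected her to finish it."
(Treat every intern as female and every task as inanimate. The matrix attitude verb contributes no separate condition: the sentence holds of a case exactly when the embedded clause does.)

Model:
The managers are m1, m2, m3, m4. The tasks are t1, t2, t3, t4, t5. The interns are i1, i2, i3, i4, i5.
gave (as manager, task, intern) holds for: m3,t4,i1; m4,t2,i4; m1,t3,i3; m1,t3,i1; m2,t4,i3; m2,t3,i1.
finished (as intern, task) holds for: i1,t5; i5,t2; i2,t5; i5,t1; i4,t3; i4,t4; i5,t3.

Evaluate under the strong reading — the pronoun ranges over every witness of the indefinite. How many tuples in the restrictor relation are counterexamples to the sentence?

6

"her" takes "an intern" as antecedent and "it" takes "a task"; both are donkey pronouns co-varying with the restrictor.
Strong reading: for every (m,t,i) with gave(m,t,i), finished(i,t).
Restrictor triples: (m1,t3,i1)→finished(i1,t3) ✗  (m1,t3,i3)→finished(i3,t3) ✗  (m2,t3,i1)→finished(i1,t3) ✗  (m2,t4,i3)→finished(i3,t4) ✗  (m3,t4,i1)→finished(i1,t4) ✗  (m4,t2,i4)→finished(i4,t2) ✗
Counterexamples (restrictor triples failing the scope): 6.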